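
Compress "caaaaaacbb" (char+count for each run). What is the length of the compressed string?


Input: caaaaaacbb
Runs:
  'c' x 1 => "c1"
  'a' x 6 => "a6"
  'c' x 1 => "c1"
  'b' x 2 => "b2"
Compressed: "c1a6c1b2"
Compressed length: 8

8


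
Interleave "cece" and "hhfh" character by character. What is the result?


Interleaving "cece" and "hhfh":
  Position 0: 'c' from first, 'h' from second => "ch"
  Position 1: 'e' from first, 'h' from second => "eh"
  Position 2: 'c' from first, 'f' from second => "cf"
  Position 3: 'e' from first, 'h' from second => "eh"
Result: chehcfeh

chehcfeh


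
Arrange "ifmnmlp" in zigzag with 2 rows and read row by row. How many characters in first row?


Zigzag "ifmnmlp" into 2 rows:
Placing characters:
  'i' => row 0
  'f' => row 1
  'm' => row 0
  'n' => row 1
  'm' => row 0
  'l' => row 1
  'p' => row 0
Rows:
  Row 0: "immp"
  Row 1: "fnl"
First row length: 4

4


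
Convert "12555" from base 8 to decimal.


Input: "12555" in base 8
Positional expansion:
  Digit '1' (value 1) x 8^4 = 4096
  Digit '2' (value 2) x 8^3 = 1024
  Digit '5' (value 5) x 8^2 = 320
  Digit '5' (value 5) x 8^1 = 40
  Digit '5' (value 5) x 8^0 = 5
Sum = 5485

5485


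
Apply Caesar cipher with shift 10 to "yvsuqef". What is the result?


Caesar cipher: shift "yvsuqef" by 10
  'y' (pos 24) + 10 = pos 8 = 'i'
  'v' (pos 21) + 10 = pos 5 = 'f'
  's' (pos 18) + 10 = pos 2 = 'c'
  'u' (pos 20) + 10 = pos 4 = 'e'
  'q' (pos 16) + 10 = pos 0 = 'a'
  'e' (pos 4) + 10 = pos 14 = 'o'
  'f' (pos 5) + 10 = pos 15 = 'p'
Result: ifceaop

ifceaop


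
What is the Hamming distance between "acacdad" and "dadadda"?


Comparing "acacdad" and "dadadda" position by position:
  Position 0: 'a' vs 'd' => differ
  Position 1: 'c' vs 'a' => differ
  Position 2: 'a' vs 'd' => differ
  Position 3: 'c' vs 'a' => differ
  Position 4: 'd' vs 'd' => same
  Position 5: 'a' vs 'd' => differ
  Position 6: 'd' vs 'a' => differ
Total differences (Hamming distance): 6

6


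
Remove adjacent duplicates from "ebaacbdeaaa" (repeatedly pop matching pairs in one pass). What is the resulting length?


Input: ebaacbdeaaa
Stack-based adjacent duplicate removal:
  Read 'e': push. Stack: e
  Read 'b': push. Stack: eb
  Read 'a': push. Stack: eba
  Read 'a': matches stack top 'a' => pop. Stack: eb
  Read 'c': push. Stack: ebc
  Read 'b': push. Stack: ebcb
  Read 'd': push. Stack: ebcbd
  Read 'e': push. Stack: ebcbde
  Read 'a': push. Stack: ebcbdea
  Read 'a': matches stack top 'a' => pop. Stack: ebcbde
  Read 'a': push. Stack: ebcbdea
Final stack: "ebcbdea" (length 7)

7


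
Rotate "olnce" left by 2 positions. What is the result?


Input: "olnce", rotate left by 2
First 2 characters: "ol"
Remaining characters: "nce"
Concatenate remaining + first: "nce" + "ol" = "nceol"

nceol


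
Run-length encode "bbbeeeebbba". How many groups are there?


Input: bbbeeeebbba
Scanning for consecutive runs:
  Group 1: 'b' x 3 (positions 0-2)
  Group 2: 'e' x 4 (positions 3-6)
  Group 3: 'b' x 3 (positions 7-9)
  Group 4: 'a' x 1 (positions 10-10)
Total groups: 4

4


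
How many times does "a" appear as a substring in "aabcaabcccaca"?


Searching for "a" in "aabcaabcccaca"
Scanning each position:
  Position 0: "a" => MATCH
  Position 1: "a" => MATCH
  Position 2: "b" => no
  Position 3: "c" => no
  Position 4: "a" => MATCH
  Position 5: "a" => MATCH
  Position 6: "b" => no
  Position 7: "c" => no
  Position 8: "c" => no
  Position 9: "c" => no
  Position 10: "a" => MATCH
  Position 11: "c" => no
  Position 12: "a" => MATCH
Total occurrences: 6

6


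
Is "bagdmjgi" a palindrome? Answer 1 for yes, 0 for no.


Input: bagdmjgi
Reversed: igjmdgab
  Compare pos 0 ('b') with pos 7 ('i'): MISMATCH
  Compare pos 1 ('a') with pos 6 ('g'): MISMATCH
  Compare pos 2 ('g') with pos 5 ('j'): MISMATCH
  Compare pos 3 ('d') with pos 4 ('m'): MISMATCH
Result: not a palindrome

0


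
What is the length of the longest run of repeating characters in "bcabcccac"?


Input: "bcabcccac"
Scanning for longest run:
  Position 1 ('c'): new char, reset run to 1
  Position 2 ('a'): new char, reset run to 1
  Position 3 ('b'): new char, reset run to 1
  Position 4 ('c'): new char, reset run to 1
  Position 5 ('c'): continues run of 'c', length=2
  Position 6 ('c'): continues run of 'c', length=3
  Position 7 ('a'): new char, reset run to 1
  Position 8 ('c'): new char, reset run to 1
Longest run: 'c' with length 3

3


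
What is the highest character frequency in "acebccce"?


Input: acebccce
Character counts:
  'a': 1
  'b': 1
  'c': 4
  'e': 2
Maximum frequency: 4

4


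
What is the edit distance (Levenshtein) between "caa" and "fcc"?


Computing edit distance: "caa" -> "fcc"
DP table:
           f    c    c
      0    1    2    3
  c   1    1    1    2
  a   2    2    2    2
  a   3    3    3    3
Edit distance = dp[3][3] = 3

3


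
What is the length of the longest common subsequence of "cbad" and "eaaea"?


LCS of "cbad" and "eaaea"
DP table:
           e    a    a    e    a
      0    0    0    0    0    0
  c   0    0    0    0    0    0
  b   0    0    0    0    0    0
  a   0    0    1    1    1    1
  d   0    0    1    1    1    1
LCS length = dp[4][5] = 1

1


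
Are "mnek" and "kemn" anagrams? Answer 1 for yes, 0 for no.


Strings: "mnek", "kemn"
Sorted first:  ekmn
Sorted second: ekmn
Sorted forms match => anagrams

1


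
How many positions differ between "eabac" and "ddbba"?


Comparing "eabac" and "ddbba" position by position:
  Position 0: 'e' vs 'd' => DIFFER
  Position 1: 'a' vs 'd' => DIFFER
  Position 2: 'b' vs 'b' => same
  Position 3: 'a' vs 'b' => DIFFER
  Position 4: 'c' vs 'a' => DIFFER
Positions that differ: 4

4


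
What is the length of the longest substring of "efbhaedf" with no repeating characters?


Input: "efbhaedf"
Sliding window (track last position of each char):
  Position 0 ('e'): window [0,0] length 1 -- new best
  Position 1 ('f'): window [0,1] length 2 -- new best
  Position 2 ('b'): window [0,2] length 3 -- new best
  Position 3 ('h'): window [0,3] length 4 -- new best
  Position 4 ('a'): window [0,4] length 5 -- new best
  Position 5 ('e'): repeat (last at 0), move window start to 1
  Position 5 ('e'): window [1,5] length 5
  Position 6 ('d'): window [1,6] length 6 -- new best
  Position 7 ('f'): repeat (last at 1), move window start to 2
  Position 7 ('f'): window [2,7] length 6
Longest substring with no repeats: "fbhaed" with length 6

6


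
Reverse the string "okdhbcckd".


Input: okdhbcckd
Reading characters right to left:
  Position 8: 'd'
  Position 7: 'k'
  Position 6: 'c'
  Position 5: 'c'
  Position 4: 'b'
  Position 3: 'h'
  Position 2: 'd'
  Position 1: 'k'
  Position 0: 'o'
Reversed: dkccbhdko

dkccbhdko


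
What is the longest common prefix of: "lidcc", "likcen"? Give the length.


Words: lidcc, likcen
  Position 0: all 'l' => match
  Position 1: all 'i' => match
  Position 2: ('d', 'k') => mismatch, stop
LCP = "li" (length 2)

2


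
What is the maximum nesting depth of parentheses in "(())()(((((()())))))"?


Input: "(())()(((((()())))))"
Tracking depth:
  Position 0 '(': depth becomes 1
  Position 1 '(': depth becomes 2
  Position 2 ')': depth becomes 1
  Position 3 ')': depth becomes 0
  Position 4 '(': depth becomes 1
  Position 5 ')': depth becomes 0
  Position 6 '(': depth becomes 1
  Position 7 '(': depth becomes 2
  Position 8 '(': depth becomes 3
  Position 9 '(': depth becomes 4
  Position 10 '(': depth becomes 5
  Position 11 '(': depth becomes 6
  Position 12 ')': depth becomes 5
  Position 13 '(': depth becomes 6
  Position 14 ')': depth becomes 5
  Position 15 ')': depth becomes 4
  Position 16 ')': depth becomes 3
  Position 17 ')': depth becomes 2
  Position 18 ')': depth becomes 1
  Position 19 ')': depth becomes 0
Maximum depth reached: 6

6


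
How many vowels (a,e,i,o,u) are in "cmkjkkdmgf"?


Input: cmkjkkdmgf
Checking each character:
  'c' at position 0: consonant
  'm' at position 1: consonant
  'k' at position 2: consonant
  'j' at position 3: consonant
  'k' at position 4: consonant
  'k' at position 5: consonant
  'd' at position 6: consonant
  'm' at position 7: consonant
  'g' at position 8: consonant
  'f' at position 9: consonant
Total vowels: 0

0


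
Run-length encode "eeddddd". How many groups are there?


Input: eeddddd
Scanning for consecutive runs:
  Group 1: 'e' x 2 (positions 0-1)
  Group 2: 'd' x 5 (positions 2-6)
Total groups: 2

2


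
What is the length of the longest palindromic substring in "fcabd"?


Input: "fcabd"
Checking substrings for palindromes:
  No multi-char palindromic substrings found
Longest palindromic substring: "f" with length 1

1


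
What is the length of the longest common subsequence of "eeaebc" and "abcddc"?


LCS of "eeaebc" and "abcddc"
DP table:
           a    b    c    d    d    c
      0    0    0    0    0    0    0
  e   0    0    0    0    0    0    0
  e   0    0    0    0    0    0    0
  a   0    1    1    1    1    1    1
  e   0    1    1    1    1    1    1
  b   0    1    2    2    2    2    2
  c   0    1    2    3    3    3    3
LCS length = dp[6][6] = 3

3


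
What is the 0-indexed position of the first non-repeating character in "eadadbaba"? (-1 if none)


Input: eadadbaba
Character frequencies:
  'a': 4
  'b': 2
  'd': 2
  'e': 1
Scanning left to right for freq == 1:
  Position 0 ('e'): unique! => answer = 0

0


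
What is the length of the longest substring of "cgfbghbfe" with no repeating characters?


Input: "cgfbghbfe"
Sliding window (track last position of each char):
  Position 0 ('c'): window [0,0] length 1 -- new best
  Position 1 ('g'): window [0,1] length 2 -- new best
  Position 2 ('f'): window [0,2] length 3 -- new best
  Position 3 ('b'): window [0,3] length 4 -- new best
  Position 4 ('g'): repeat (last at 1), move window start to 2
  Position 4 ('g'): window [2,4] length 3
  Position 5 ('h'): window [2,5] length 4
  Position 6 ('b'): repeat (last at 3), move window start to 4
  Position 6 ('b'): window [4,6] length 3
  Position 7 ('f'): window [4,7] length 4
  Position 8 ('e'): window [4,8] length 5 -- new best
Longest substring with no repeats: "ghbfe" with length 5

5


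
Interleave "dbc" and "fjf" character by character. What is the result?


Interleaving "dbc" and "fjf":
  Position 0: 'd' from first, 'f' from second => "df"
  Position 1: 'b' from first, 'j' from second => "bj"
  Position 2: 'c' from first, 'f' from second => "cf"
Result: dfbjcf

dfbjcf


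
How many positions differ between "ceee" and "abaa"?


Comparing "ceee" and "abaa" position by position:
  Position 0: 'c' vs 'a' => DIFFER
  Position 1: 'e' vs 'b' => DIFFER
  Position 2: 'e' vs 'a' => DIFFER
  Position 3: 'e' vs 'a' => DIFFER
Positions that differ: 4

4


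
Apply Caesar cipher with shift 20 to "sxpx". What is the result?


Caesar cipher: shift "sxpx" by 20
  's' (pos 18) + 20 = pos 12 = 'm'
  'x' (pos 23) + 20 = pos 17 = 'r'
  'p' (pos 15) + 20 = pos 9 = 'j'
  'x' (pos 23) + 20 = pos 17 = 'r'
Result: mrjr

mrjr


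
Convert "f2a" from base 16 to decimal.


Input: "f2a" in base 16
Positional expansion:
  Digit 'f' (value 15) x 16^2 = 3840
  Digit '2' (value 2) x 16^1 = 32
  Digit 'a' (value 10) x 16^0 = 10
Sum = 3882

3882


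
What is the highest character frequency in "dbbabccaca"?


Input: dbbabccaca
Character counts:
  'a': 3
  'b': 3
  'c': 3
  'd': 1
Maximum frequency: 3

3


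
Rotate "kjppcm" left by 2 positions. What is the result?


Input: "kjppcm", rotate left by 2
First 2 characters: "kj"
Remaining characters: "ppcm"
Concatenate remaining + first: "ppcm" + "kj" = "ppcmkj"

ppcmkj


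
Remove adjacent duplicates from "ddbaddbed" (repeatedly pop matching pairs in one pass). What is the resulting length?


Input: ddbaddbed
Stack-based adjacent duplicate removal:
  Read 'd': push. Stack: d
  Read 'd': matches stack top 'd' => pop. Stack: (empty)
  Read 'b': push. Stack: b
  Read 'a': push. Stack: ba
  Read 'd': push. Stack: bad
  Read 'd': matches stack top 'd' => pop. Stack: ba
  Read 'b': push. Stack: bab
  Read 'e': push. Stack: babe
  Read 'd': push. Stack: babed
Final stack: "babed" (length 5)

5


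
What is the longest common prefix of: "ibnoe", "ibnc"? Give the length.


Words: ibnoe, ibnc
  Position 0: all 'i' => match
  Position 1: all 'b' => match
  Position 2: all 'n' => match
  Position 3: ('o', 'c') => mismatch, stop
LCP = "ibn" (length 3)

3


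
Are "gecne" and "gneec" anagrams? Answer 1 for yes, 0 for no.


Strings: "gecne", "gneec"
Sorted first:  ceegn
Sorted second: ceegn
Sorted forms match => anagrams

1


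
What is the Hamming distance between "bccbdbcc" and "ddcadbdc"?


Comparing "bccbdbcc" and "ddcadbdc" position by position:
  Position 0: 'b' vs 'd' => differ
  Position 1: 'c' vs 'd' => differ
  Position 2: 'c' vs 'c' => same
  Position 3: 'b' vs 'a' => differ
  Position 4: 'd' vs 'd' => same
  Position 5: 'b' vs 'b' => same
  Position 6: 'c' vs 'd' => differ
  Position 7: 'c' vs 'c' => same
Total differences (Hamming distance): 4

4


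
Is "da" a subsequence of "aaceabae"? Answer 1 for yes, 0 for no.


Check if "da" is a subsequence of "aaceabae"
Greedy scan:
  Position 0 ('a'): no match needed
  Position 1 ('a'): no match needed
  Position 2 ('c'): no match needed
  Position 3 ('e'): no match needed
  Position 4 ('a'): no match needed
  Position 5 ('b'): no match needed
  Position 6 ('a'): no match needed
  Position 7 ('e'): no match needed
Only matched 0/2 characters => not a subsequence

0


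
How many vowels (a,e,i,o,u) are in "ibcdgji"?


Input: ibcdgji
Checking each character:
  'i' at position 0: vowel (running total: 1)
  'b' at position 1: consonant
  'c' at position 2: consonant
  'd' at position 3: consonant
  'g' at position 4: consonant
  'j' at position 5: consonant
  'i' at position 6: vowel (running total: 2)
Total vowels: 2

2


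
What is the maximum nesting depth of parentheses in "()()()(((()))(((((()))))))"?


Input: "()()()(((()))(((((()))))))"
Tracking depth:
  Position 0 '(': depth becomes 1
  Position 1 ')': depth becomes 0
  Position 2 '(': depth becomes 1
  Position 3 ')': depth becomes 0
  Position 4 '(': depth becomes 1
  Position 5 ')': depth becomes 0
  Position 6 '(': depth becomes 1
  Position 7 '(': depth becomes 2
  Position 8 '(': depth becomes 3
  Position 9 '(': depth becomes 4
  Position 10 ')': depth becomes 3
  Position 11 ')': depth becomes 2
  Position 12 ')': depth becomes 1
  Position 13 '(': depth becomes 2
  Position 14 '(': depth becomes 3
  Position 15 '(': depth becomes 4
  Position 16 '(': depth becomes 5
  Position 17 '(': depth becomes 6
  Position 18 '(': depth becomes 7
  Position 19 ')': depth becomes 6
  Position 20 ')': depth becomes 5
  Position 21 ')': depth becomes 4
  Position 22 ')': depth becomes 3
  Position 23 ')': depth becomes 2
  Position 24 ')': depth becomes 1
  Position 25 ')': depth becomes 0
Maximum depth reached: 7

7


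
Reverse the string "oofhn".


Input: oofhn
Reading characters right to left:
  Position 4: 'n'
  Position 3: 'h'
  Position 2: 'f'
  Position 1: 'o'
  Position 0: 'o'
Reversed: nhfoo

nhfoo


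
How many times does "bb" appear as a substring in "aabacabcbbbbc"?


Searching for "bb" in "aabacabcbbbbc"
Scanning each position:
  Position 0: "aa" => no
  Position 1: "ab" => no
  Position 2: "ba" => no
  Position 3: "ac" => no
  Position 4: "ca" => no
  Position 5: "ab" => no
  Position 6: "bc" => no
  Position 7: "cb" => no
  Position 8: "bb" => MATCH
  Position 9: "bb" => MATCH
  Position 10: "bb" => MATCH
  Position 11: "bc" => no
Total occurrences: 3

3


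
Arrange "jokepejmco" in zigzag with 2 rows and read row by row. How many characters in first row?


Zigzag "jokepejmco" into 2 rows:
Placing characters:
  'j' => row 0
  'o' => row 1
  'k' => row 0
  'e' => row 1
  'p' => row 0
  'e' => row 1
  'j' => row 0
  'm' => row 1
  'c' => row 0
  'o' => row 1
Rows:
  Row 0: "jkpjc"
  Row 1: "oeemo"
First row length: 5

5


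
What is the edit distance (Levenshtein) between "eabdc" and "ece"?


Computing edit distance: "eabdc" -> "ece"
DP table:
           e    c    e
      0    1    2    3
  e   1    0    1    2
  a   2    1    1    2
  b   3    2    2    2
  d   4    3    3    3
  c   5    4    3    4
Edit distance = dp[5][3] = 4

4


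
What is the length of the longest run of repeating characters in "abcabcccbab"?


Input: "abcabcccbab"
Scanning for longest run:
  Position 1 ('b'): new char, reset run to 1
  Position 2 ('c'): new char, reset run to 1
  Position 3 ('a'): new char, reset run to 1
  Position 4 ('b'): new char, reset run to 1
  Position 5 ('c'): new char, reset run to 1
  Position 6 ('c'): continues run of 'c', length=2
  Position 7 ('c'): continues run of 'c', length=3
  Position 8 ('b'): new char, reset run to 1
  Position 9 ('a'): new char, reset run to 1
  Position 10 ('b'): new char, reset run to 1
Longest run: 'c' with length 3

3


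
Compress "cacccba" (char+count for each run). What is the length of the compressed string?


Input: cacccba
Runs:
  'c' x 1 => "c1"
  'a' x 1 => "a1"
  'c' x 3 => "c3"
  'b' x 1 => "b1"
  'a' x 1 => "a1"
Compressed: "c1a1c3b1a1"
Compressed length: 10

10


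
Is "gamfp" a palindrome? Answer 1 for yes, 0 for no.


Input: gamfp
Reversed: pfmag
  Compare pos 0 ('g') with pos 4 ('p'): MISMATCH
  Compare pos 1 ('a') with pos 3 ('f'): MISMATCH
Result: not a palindrome

0


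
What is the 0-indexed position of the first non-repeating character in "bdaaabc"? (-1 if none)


Input: bdaaabc
Character frequencies:
  'a': 3
  'b': 2
  'c': 1
  'd': 1
Scanning left to right for freq == 1:
  Position 0 ('b'): freq=2, skip
  Position 1 ('d'): unique! => answer = 1

1


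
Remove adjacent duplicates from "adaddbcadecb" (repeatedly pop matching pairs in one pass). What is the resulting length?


Input: adaddbcadecb
Stack-based adjacent duplicate removal:
  Read 'a': push. Stack: a
  Read 'd': push. Stack: ad
  Read 'a': push. Stack: ada
  Read 'd': push. Stack: adad
  Read 'd': matches stack top 'd' => pop. Stack: ada
  Read 'b': push. Stack: adab
  Read 'c': push. Stack: adabc
  Read 'a': push. Stack: adabca
  Read 'd': push. Stack: adabcad
  Read 'e': push. Stack: adabcade
  Read 'c': push. Stack: adabcadec
  Read 'b': push. Stack: adabcadecb
Final stack: "adabcadecb" (length 10)

10


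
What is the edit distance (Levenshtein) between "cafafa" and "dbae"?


Computing edit distance: "cafafa" -> "dbae"
DP table:
           d    b    a    e
      0    1    2    3    4
  c   1    1    2    3    4
  a   2    2    2    2    3
  f   3    3    3    3    3
  a   4    4    4    3    4
  f   5    5    5    4    4
  a   6    6    6    5    5
Edit distance = dp[6][4] = 5

5


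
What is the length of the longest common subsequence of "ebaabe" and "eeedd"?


LCS of "ebaabe" and "eeedd"
DP table:
           e    e    e    d    d
      0    0    0    0    0    0
  e   0    1    1    1    1    1
  b   0    1    1    1    1    1
  a   0    1    1    1    1    1
  a   0    1    1    1    1    1
  b   0    1    1    1    1    1
  e   0    1    2    2    2    2
LCS length = dp[6][5] = 2

2


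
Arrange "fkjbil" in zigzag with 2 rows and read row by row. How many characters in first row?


Zigzag "fkjbil" into 2 rows:
Placing characters:
  'f' => row 0
  'k' => row 1
  'j' => row 0
  'b' => row 1
  'i' => row 0
  'l' => row 1
Rows:
  Row 0: "fji"
  Row 1: "kbl"
First row length: 3

3


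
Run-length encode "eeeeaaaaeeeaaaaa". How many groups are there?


Input: eeeeaaaaeeeaaaaa
Scanning for consecutive runs:
  Group 1: 'e' x 4 (positions 0-3)
  Group 2: 'a' x 4 (positions 4-7)
  Group 3: 'e' x 3 (positions 8-10)
  Group 4: 'a' x 5 (positions 11-15)
Total groups: 4

4


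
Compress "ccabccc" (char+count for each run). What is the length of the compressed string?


Input: ccabccc
Runs:
  'c' x 2 => "c2"
  'a' x 1 => "a1"
  'b' x 1 => "b1"
  'c' x 3 => "c3"
Compressed: "c2a1b1c3"
Compressed length: 8

8


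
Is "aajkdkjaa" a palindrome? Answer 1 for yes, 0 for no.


Input: aajkdkjaa
Reversed: aajkdkjaa
  Compare pos 0 ('a') with pos 8 ('a'): match
  Compare pos 1 ('a') with pos 7 ('a'): match
  Compare pos 2 ('j') with pos 6 ('j'): match
  Compare pos 3 ('k') with pos 5 ('k'): match
Result: palindrome

1


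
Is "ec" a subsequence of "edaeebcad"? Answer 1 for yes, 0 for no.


Check if "ec" is a subsequence of "edaeebcad"
Greedy scan:
  Position 0 ('e'): matches sub[0] = 'e'
  Position 1 ('d'): no match needed
  Position 2 ('a'): no match needed
  Position 3 ('e'): no match needed
  Position 4 ('e'): no match needed
  Position 5 ('b'): no match needed
  Position 6 ('c'): matches sub[1] = 'c'
  Position 7 ('a'): no match needed
  Position 8 ('d'): no match needed
All 2 characters matched => is a subsequence

1


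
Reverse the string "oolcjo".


Input: oolcjo
Reading characters right to left:
  Position 5: 'o'
  Position 4: 'j'
  Position 3: 'c'
  Position 2: 'l'
  Position 1: 'o'
  Position 0: 'o'
Reversed: ojcloo

ojcloo


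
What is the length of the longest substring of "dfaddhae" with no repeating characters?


Input: "dfaddhae"
Sliding window (track last position of each char):
  Position 0 ('d'): window [0,0] length 1 -- new best
  Position 1 ('f'): window [0,1] length 2 -- new best
  Position 2 ('a'): window [0,2] length 3 -- new best
  Position 3 ('d'): repeat (last at 0), move window start to 1
  Position 3 ('d'): window [1,3] length 3
  Position 4 ('d'): repeat (last at 3), move window start to 4
  Position 4 ('d'): window [4,4] length 1
  Position 5 ('h'): window [4,5] length 2
  Position 6 ('a'): window [4,6] length 3
  Position 7 ('e'): window [4,7] length 4 -- new best
Longest substring with no repeats: "dhae" with length 4

4


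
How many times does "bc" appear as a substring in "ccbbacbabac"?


Searching for "bc" in "ccbbacbabac"
Scanning each position:
  Position 0: "cc" => no
  Position 1: "cb" => no
  Position 2: "bb" => no
  Position 3: "ba" => no
  Position 4: "ac" => no
  Position 5: "cb" => no
  Position 6: "ba" => no
  Position 7: "ab" => no
  Position 8: "ba" => no
  Position 9: "ac" => no
Total occurrences: 0

0


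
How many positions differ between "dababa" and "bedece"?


Comparing "dababa" and "bedece" position by position:
  Position 0: 'd' vs 'b' => DIFFER
  Position 1: 'a' vs 'e' => DIFFER
  Position 2: 'b' vs 'd' => DIFFER
  Position 3: 'a' vs 'e' => DIFFER
  Position 4: 'b' vs 'c' => DIFFER
  Position 5: 'a' vs 'e' => DIFFER
Positions that differ: 6

6


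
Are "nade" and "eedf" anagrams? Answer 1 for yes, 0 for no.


Strings: "nade", "eedf"
Sorted first:  aden
Sorted second: deef
Differ at position 0: 'a' vs 'd' => not anagrams

0


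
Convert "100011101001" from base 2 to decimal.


Input: "100011101001" in base 2
Positional expansion:
  Digit '1' (value 1) x 2^11 = 2048
  Digit '0' (value 0) x 2^10 = 0
  Digit '0' (value 0) x 2^9 = 0
  Digit '0' (value 0) x 2^8 = 0
  Digit '1' (value 1) x 2^7 = 128
  Digit '1' (value 1) x 2^6 = 64
  Digit '1' (value 1) x 2^5 = 32
  Digit '0' (value 0) x 2^4 = 0
  Digit '1' (value 1) x 2^3 = 8
  Digit '0' (value 0) x 2^2 = 0
  Digit '0' (value 0) x 2^1 = 0
  Digit '1' (value 1) x 2^0 = 1
Sum = 2281

2281


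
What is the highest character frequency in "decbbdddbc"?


Input: decbbdddbc
Character counts:
  'b': 3
  'c': 2
  'd': 4
  'e': 1
Maximum frequency: 4

4


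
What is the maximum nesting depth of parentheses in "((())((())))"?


Input: "((())((())))"
Tracking depth:
  Position 0 '(': depth becomes 1
  Position 1 '(': depth becomes 2
  Position 2 '(': depth becomes 3
  Position 3 ')': depth becomes 2
  Position 4 ')': depth becomes 1
  Position 5 '(': depth becomes 2
  Position 6 '(': depth becomes 3
  Position 7 '(': depth becomes 4
  Position 8 ')': depth becomes 3
  Position 9 ')': depth becomes 2
  Position 10 ')': depth becomes 1
  Position 11 ')': depth becomes 0
Maximum depth reached: 4

4


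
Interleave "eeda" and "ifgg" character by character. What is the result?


Interleaving "eeda" and "ifgg":
  Position 0: 'e' from first, 'i' from second => "ei"
  Position 1: 'e' from first, 'f' from second => "ef"
  Position 2: 'd' from first, 'g' from second => "dg"
  Position 3: 'a' from first, 'g' from second => "ag"
Result: eiefdgag

eiefdgag


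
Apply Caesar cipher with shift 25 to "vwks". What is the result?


Caesar cipher: shift "vwks" by 25
  'v' (pos 21) + 25 = pos 20 = 'u'
  'w' (pos 22) + 25 = pos 21 = 'v'
  'k' (pos 10) + 25 = pos 9 = 'j'
  's' (pos 18) + 25 = pos 17 = 'r'
Result: uvjr

uvjr


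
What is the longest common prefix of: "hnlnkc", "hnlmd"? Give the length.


Words: hnlnkc, hnlmd
  Position 0: all 'h' => match
  Position 1: all 'n' => match
  Position 2: all 'l' => match
  Position 3: ('n', 'm') => mismatch, stop
LCP = "hnl" (length 3)

3


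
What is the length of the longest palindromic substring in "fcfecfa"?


Input: "fcfecfa"
Checking substrings for palindromes:
  [0:3] "fcf" (len 3) => palindrome
Longest palindromic substring: "fcf" with length 3

3


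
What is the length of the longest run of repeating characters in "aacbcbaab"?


Input: "aacbcbaab"
Scanning for longest run:
  Position 1 ('a'): continues run of 'a', length=2
  Position 2 ('c'): new char, reset run to 1
  Position 3 ('b'): new char, reset run to 1
  Position 4 ('c'): new char, reset run to 1
  Position 5 ('b'): new char, reset run to 1
  Position 6 ('a'): new char, reset run to 1
  Position 7 ('a'): continues run of 'a', length=2
  Position 8 ('b'): new char, reset run to 1
Longest run: 'a' with length 2

2


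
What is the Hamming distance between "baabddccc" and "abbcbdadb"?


Comparing "baabddccc" and "abbcbdadb" position by position:
  Position 0: 'b' vs 'a' => differ
  Position 1: 'a' vs 'b' => differ
  Position 2: 'a' vs 'b' => differ
  Position 3: 'b' vs 'c' => differ
  Position 4: 'd' vs 'b' => differ
  Position 5: 'd' vs 'd' => same
  Position 6: 'c' vs 'a' => differ
  Position 7: 'c' vs 'd' => differ
  Position 8: 'c' vs 'b' => differ
Total differences (Hamming distance): 8

8


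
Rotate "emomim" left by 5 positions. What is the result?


Input: "emomim", rotate left by 5
First 5 characters: "emomi"
Remaining characters: "m"
Concatenate remaining + first: "m" + "emomi" = "memomi"

memomi


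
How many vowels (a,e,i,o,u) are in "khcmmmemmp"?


Input: khcmmmemmp
Checking each character:
  'k' at position 0: consonant
  'h' at position 1: consonant
  'c' at position 2: consonant
  'm' at position 3: consonant
  'm' at position 4: consonant
  'm' at position 5: consonant
  'e' at position 6: vowel (running total: 1)
  'm' at position 7: consonant
  'm' at position 8: consonant
  'p' at position 9: consonant
Total vowels: 1

1


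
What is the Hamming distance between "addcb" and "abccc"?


Comparing "addcb" and "abccc" position by position:
  Position 0: 'a' vs 'a' => same
  Position 1: 'd' vs 'b' => differ
  Position 2: 'd' vs 'c' => differ
  Position 3: 'c' vs 'c' => same
  Position 4: 'b' vs 'c' => differ
Total differences (Hamming distance): 3

3


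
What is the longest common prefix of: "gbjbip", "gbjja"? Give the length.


Words: gbjbip, gbjja
  Position 0: all 'g' => match
  Position 1: all 'b' => match
  Position 2: all 'j' => match
  Position 3: ('b', 'j') => mismatch, stop
LCP = "gbj" (length 3)

3


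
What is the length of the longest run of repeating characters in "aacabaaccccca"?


Input: "aacabaaccccca"
Scanning for longest run:
  Position 1 ('a'): continues run of 'a', length=2
  Position 2 ('c'): new char, reset run to 1
  Position 3 ('a'): new char, reset run to 1
  Position 4 ('b'): new char, reset run to 1
  Position 5 ('a'): new char, reset run to 1
  Position 6 ('a'): continues run of 'a', length=2
  Position 7 ('c'): new char, reset run to 1
  Position 8 ('c'): continues run of 'c', length=2
  Position 9 ('c'): continues run of 'c', length=3
  Position 10 ('c'): continues run of 'c', length=4
  Position 11 ('c'): continues run of 'c', length=5
  Position 12 ('a'): new char, reset run to 1
Longest run: 'c' with length 5

5


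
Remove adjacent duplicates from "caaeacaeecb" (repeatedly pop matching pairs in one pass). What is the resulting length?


Input: caaeacaeecb
Stack-based adjacent duplicate removal:
  Read 'c': push. Stack: c
  Read 'a': push. Stack: ca
  Read 'a': matches stack top 'a' => pop. Stack: c
  Read 'e': push. Stack: ce
  Read 'a': push. Stack: cea
  Read 'c': push. Stack: ceac
  Read 'a': push. Stack: ceaca
  Read 'e': push. Stack: ceacae
  Read 'e': matches stack top 'e' => pop. Stack: ceaca
  Read 'c': push. Stack: ceacac
  Read 'b': push. Stack: ceacacb
Final stack: "ceacacb" (length 7)

7


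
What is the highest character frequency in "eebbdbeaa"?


Input: eebbdbeaa
Character counts:
  'a': 2
  'b': 3
  'd': 1
  'e': 3
Maximum frequency: 3

3


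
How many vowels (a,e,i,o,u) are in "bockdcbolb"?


Input: bockdcbolb
Checking each character:
  'b' at position 0: consonant
  'o' at position 1: vowel (running total: 1)
  'c' at position 2: consonant
  'k' at position 3: consonant
  'd' at position 4: consonant
  'c' at position 5: consonant
  'b' at position 6: consonant
  'o' at position 7: vowel (running total: 2)
  'l' at position 8: consonant
  'b' at position 9: consonant
Total vowels: 2

2


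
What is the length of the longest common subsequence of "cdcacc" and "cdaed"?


LCS of "cdcacc" and "cdaed"
DP table:
           c    d    a    e    d
      0    0    0    0    0    0
  c   0    1    1    1    1    1
  d   0    1    2    2    2    2
  c   0    1    2    2    2    2
  a   0    1    2    3    3    3
  c   0    1    2    3    3    3
  c   0    1    2    3    3    3
LCS length = dp[6][5] = 3

3


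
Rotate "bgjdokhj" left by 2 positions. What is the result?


Input: "bgjdokhj", rotate left by 2
First 2 characters: "bg"
Remaining characters: "jdokhj"
Concatenate remaining + first: "jdokhj" + "bg" = "jdokhjbg"

jdokhjbg


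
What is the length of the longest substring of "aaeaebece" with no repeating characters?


Input: "aaeaebece"
Sliding window (track last position of each char):
  Position 0 ('a'): window [0,0] length 1 -- new best
  Position 1 ('a'): repeat (last at 0), move window start to 1
  Position 1 ('a'): window [1,1] length 1
  Position 2 ('e'): window [1,2] length 2 -- new best
  Position 3 ('a'): repeat (last at 1), move window start to 2
  Position 3 ('a'): window [2,3] length 2
  Position 4 ('e'): repeat (last at 2), move window start to 3
  Position 4 ('e'): window [3,4] length 2
  Position 5 ('b'): window [3,5] length 3 -- new best
  Position 6 ('e'): repeat (last at 4), move window start to 5
  Position 6 ('e'): window [5,6] length 2
  Position 7 ('c'): window [5,7] length 3
  Position 8 ('e'): repeat (last at 6), move window start to 7
  Position 8 ('e'): window [7,8] length 2
Longest substring with no repeats: "aeb" with length 3

3


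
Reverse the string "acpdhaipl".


Input: acpdhaipl
Reading characters right to left:
  Position 8: 'l'
  Position 7: 'p'
  Position 6: 'i'
  Position 5: 'a'
  Position 4: 'h'
  Position 3: 'd'
  Position 2: 'p'
  Position 1: 'c'
  Position 0: 'a'
Reversed: lpiahdpca

lpiahdpca


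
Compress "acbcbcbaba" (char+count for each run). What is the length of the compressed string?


Input: acbcbcbaba
Runs:
  'a' x 1 => "a1"
  'c' x 1 => "c1"
  'b' x 1 => "b1"
  'c' x 1 => "c1"
  'b' x 1 => "b1"
  'c' x 1 => "c1"
  'b' x 1 => "b1"
  'a' x 1 => "a1"
  'b' x 1 => "b1"
  'a' x 1 => "a1"
Compressed: "a1c1b1c1b1c1b1a1b1a1"
Compressed length: 20

20


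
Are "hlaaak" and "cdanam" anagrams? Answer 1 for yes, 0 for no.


Strings: "hlaaak", "cdanam"
Sorted first:  aaahkl
Sorted second: aacdmn
Differ at position 2: 'a' vs 'c' => not anagrams

0


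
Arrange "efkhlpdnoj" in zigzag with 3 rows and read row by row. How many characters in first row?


Zigzag "efkhlpdnoj" into 3 rows:
Placing characters:
  'e' => row 0
  'f' => row 1
  'k' => row 2
  'h' => row 1
  'l' => row 0
  'p' => row 1
  'd' => row 2
  'n' => row 1
  'o' => row 0
  'j' => row 1
Rows:
  Row 0: "elo"
  Row 1: "fhpnj"
  Row 2: "kd"
First row length: 3

3


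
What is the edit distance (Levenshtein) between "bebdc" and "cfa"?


Computing edit distance: "bebdc" -> "cfa"
DP table:
           c    f    a
      0    1    2    3
  b   1    1    2    3
  e   2    2    2    3
  b   3    3    3    3
  d   4    4    4    4
  c   5    4    5    5
Edit distance = dp[5][3] = 5

5


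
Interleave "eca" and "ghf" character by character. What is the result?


Interleaving "eca" and "ghf":
  Position 0: 'e' from first, 'g' from second => "eg"
  Position 1: 'c' from first, 'h' from second => "ch"
  Position 2: 'a' from first, 'f' from second => "af"
Result: egchaf

egchaf


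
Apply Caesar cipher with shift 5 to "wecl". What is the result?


Caesar cipher: shift "wecl" by 5
  'w' (pos 22) + 5 = pos 1 = 'b'
  'e' (pos 4) + 5 = pos 9 = 'j'
  'c' (pos 2) + 5 = pos 7 = 'h'
  'l' (pos 11) + 5 = pos 16 = 'q'
Result: bjhq

bjhq


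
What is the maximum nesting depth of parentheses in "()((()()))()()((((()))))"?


Input: "()((()()))()()((((()))))"
Tracking depth:
  Position 0 '(': depth becomes 1
  Position 1 ')': depth becomes 0
  Position 2 '(': depth becomes 1
  Position 3 '(': depth becomes 2
  Position 4 '(': depth becomes 3
  Position 5 ')': depth becomes 2
  Position 6 '(': depth becomes 3
  Position 7 ')': depth becomes 2
  Position 8 ')': depth becomes 1
  Position 9 ')': depth becomes 0
  Position 10 '(': depth becomes 1
  Position 11 ')': depth becomes 0
  Position 12 '(': depth becomes 1
  Position 13 ')': depth becomes 0
  Position 14 '(': depth becomes 1
  Position 15 '(': depth becomes 2
  Position 16 '(': depth becomes 3
  Position 17 '(': depth becomes 4
  Position 18 '(': depth becomes 5
  Position 19 ')': depth becomes 4
  Position 20 ')': depth becomes 3
  Position 21 ')': depth becomes 2
  Position 22 ')': depth becomes 1
  Position 23 ')': depth becomes 0
Maximum depth reached: 5

5


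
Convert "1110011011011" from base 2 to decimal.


Input: "1110011011011" in base 2
Positional expansion:
  Digit '1' (value 1) x 2^12 = 4096
  Digit '1' (value 1) x 2^11 = 2048
  Digit '1' (value 1) x 2^10 = 1024
  Digit '0' (value 0) x 2^9 = 0
  Digit '0' (value 0) x 2^8 = 0
  Digit '1' (value 1) x 2^7 = 128
  Digit '1' (value 1) x 2^6 = 64
  Digit '0' (value 0) x 2^5 = 0
  Digit '1' (value 1) x 2^4 = 16
  Digit '1' (value 1) x 2^3 = 8
  Digit '0' (value 0) x 2^2 = 0
  Digit '1' (value 1) x 2^1 = 2
  Digit '1' (value 1) x 2^0 = 1
Sum = 7387

7387


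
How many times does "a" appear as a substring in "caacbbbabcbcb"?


Searching for "a" in "caacbbbabcbcb"
Scanning each position:
  Position 0: "c" => no
  Position 1: "a" => MATCH
  Position 2: "a" => MATCH
  Position 3: "c" => no
  Position 4: "b" => no
  Position 5: "b" => no
  Position 6: "b" => no
  Position 7: "a" => MATCH
  Position 8: "b" => no
  Position 9: "c" => no
  Position 10: "b" => no
  Position 11: "c" => no
  Position 12: "b" => no
Total occurrences: 3

3


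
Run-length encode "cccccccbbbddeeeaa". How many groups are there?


Input: cccccccbbbddeeeaa
Scanning for consecutive runs:
  Group 1: 'c' x 7 (positions 0-6)
  Group 2: 'b' x 3 (positions 7-9)
  Group 3: 'd' x 2 (positions 10-11)
  Group 4: 'e' x 3 (positions 12-14)
  Group 5: 'a' x 2 (positions 15-16)
Total groups: 5

5


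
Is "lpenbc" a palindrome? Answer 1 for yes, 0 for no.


Input: lpenbc
Reversed: cbnepl
  Compare pos 0 ('l') with pos 5 ('c'): MISMATCH
  Compare pos 1 ('p') with pos 4 ('b'): MISMATCH
  Compare pos 2 ('e') with pos 3 ('n'): MISMATCH
Result: not a palindrome

0


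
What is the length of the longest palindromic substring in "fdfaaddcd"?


Input: "fdfaaddcd"
Checking substrings for palindromes:
  [0:3] "fdf" (len 3) => palindrome
  [6:9] "dcd" (len 3) => palindrome
  [3:5] "aa" (len 2) => palindrome
  [5:7] "dd" (len 2) => palindrome
Longest palindromic substring: "fdf" with length 3

3


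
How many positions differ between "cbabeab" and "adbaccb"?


Comparing "cbabeab" and "adbaccb" position by position:
  Position 0: 'c' vs 'a' => DIFFER
  Position 1: 'b' vs 'd' => DIFFER
  Position 2: 'a' vs 'b' => DIFFER
  Position 3: 'b' vs 'a' => DIFFER
  Position 4: 'e' vs 'c' => DIFFER
  Position 5: 'a' vs 'c' => DIFFER
  Position 6: 'b' vs 'b' => same
Positions that differ: 6

6


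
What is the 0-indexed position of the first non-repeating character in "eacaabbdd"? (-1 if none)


Input: eacaabbdd
Character frequencies:
  'a': 3
  'b': 2
  'c': 1
  'd': 2
  'e': 1
Scanning left to right for freq == 1:
  Position 0 ('e'): unique! => answer = 0

0


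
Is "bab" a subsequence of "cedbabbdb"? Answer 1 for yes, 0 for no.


Check if "bab" is a subsequence of "cedbabbdb"
Greedy scan:
  Position 0 ('c'): no match needed
  Position 1 ('e'): no match needed
  Position 2 ('d'): no match needed
  Position 3 ('b'): matches sub[0] = 'b'
  Position 4 ('a'): matches sub[1] = 'a'
  Position 5 ('b'): matches sub[2] = 'b'
  Position 6 ('b'): no match needed
  Position 7 ('d'): no match needed
  Position 8 ('b'): no match needed
All 3 characters matched => is a subsequence

1


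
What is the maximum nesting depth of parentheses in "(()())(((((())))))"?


Input: "(()())(((((())))))"
Tracking depth:
  Position 0 '(': depth becomes 1
  Position 1 '(': depth becomes 2
  Position 2 ')': depth becomes 1
  Position 3 '(': depth becomes 2
  Position 4 ')': depth becomes 1
  Position 5 ')': depth becomes 0
  Position 6 '(': depth becomes 1
  Position 7 '(': depth becomes 2
  Position 8 '(': depth becomes 3
  Position 9 '(': depth becomes 4
  Position 10 '(': depth becomes 5
  Position 11 '(': depth becomes 6
  Position 12 ')': depth becomes 5
  Position 13 ')': depth becomes 4
  Position 14 ')': depth becomes 3
  Position 15 ')': depth becomes 2
  Position 16 ')': depth becomes 1
  Position 17 ')': depth becomes 0
Maximum depth reached: 6

6


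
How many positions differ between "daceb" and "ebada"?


Comparing "daceb" and "ebada" position by position:
  Position 0: 'd' vs 'e' => DIFFER
  Position 1: 'a' vs 'b' => DIFFER
  Position 2: 'c' vs 'a' => DIFFER
  Position 3: 'e' vs 'd' => DIFFER
  Position 4: 'b' vs 'a' => DIFFER
Positions that differ: 5

5


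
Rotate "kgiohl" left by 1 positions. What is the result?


Input: "kgiohl", rotate left by 1
First 1 characters: "k"
Remaining characters: "giohl"
Concatenate remaining + first: "giohl" + "k" = "giohlk"

giohlk


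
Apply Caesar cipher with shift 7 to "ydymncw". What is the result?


Caesar cipher: shift "ydymncw" by 7
  'y' (pos 24) + 7 = pos 5 = 'f'
  'd' (pos 3) + 7 = pos 10 = 'k'
  'y' (pos 24) + 7 = pos 5 = 'f'
  'm' (pos 12) + 7 = pos 19 = 't'
  'n' (pos 13) + 7 = pos 20 = 'u'
  'c' (pos 2) + 7 = pos 9 = 'j'
  'w' (pos 22) + 7 = pos 3 = 'd'
Result: fkftujd

fkftujd


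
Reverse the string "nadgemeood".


Input: nadgemeood
Reading characters right to left:
  Position 9: 'd'
  Position 8: 'o'
  Position 7: 'o'
  Position 6: 'e'
  Position 5: 'm'
  Position 4: 'e'
  Position 3: 'g'
  Position 2: 'd'
  Position 1: 'a'
  Position 0: 'n'
Reversed: dooemegdan

dooemegdan


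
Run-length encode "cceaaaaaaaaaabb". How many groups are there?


Input: cceaaaaaaaaaabb
Scanning for consecutive runs:
  Group 1: 'c' x 2 (positions 0-1)
  Group 2: 'e' x 1 (positions 2-2)
  Group 3: 'a' x 10 (positions 3-12)
  Group 4: 'b' x 2 (positions 13-14)
Total groups: 4

4


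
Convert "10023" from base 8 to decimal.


Input: "10023" in base 8
Positional expansion:
  Digit '1' (value 1) x 8^4 = 4096
  Digit '0' (value 0) x 8^3 = 0
  Digit '0' (value 0) x 8^2 = 0
  Digit '2' (value 2) x 8^1 = 16
  Digit '3' (value 3) x 8^0 = 3
Sum = 4115

4115


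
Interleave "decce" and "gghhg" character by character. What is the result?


Interleaving "decce" and "gghhg":
  Position 0: 'd' from first, 'g' from second => "dg"
  Position 1: 'e' from first, 'g' from second => "eg"
  Position 2: 'c' from first, 'h' from second => "ch"
  Position 3: 'c' from first, 'h' from second => "ch"
  Position 4: 'e' from first, 'g' from second => "eg"
Result: dgegchcheg

dgegchcheg
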